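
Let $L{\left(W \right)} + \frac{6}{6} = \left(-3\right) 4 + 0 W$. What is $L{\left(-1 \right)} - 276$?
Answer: $-289$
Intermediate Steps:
$L{\left(W \right)} = -13$ ($L{\left(W \right)} = -1 + \left(\left(-3\right) 4 + 0 W\right) = -1 + \left(-12 + 0\right) = -1 - 12 = -13$)
$L{\left(-1 \right)} - 276 = -13 - 276 = -289$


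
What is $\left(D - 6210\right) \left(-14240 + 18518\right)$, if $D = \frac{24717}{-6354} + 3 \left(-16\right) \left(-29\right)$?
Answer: $- \frac{7281700019}{353} \approx -2.0628 \cdot 10^{7}$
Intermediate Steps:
$D = \frac{2940017}{2118}$ ($D = 24717 \left(- \frac{1}{6354}\right) - -1392 = - \frac{8239}{2118} + 1392 = \frac{2940017}{2118} \approx 1388.1$)
$\left(D - 6210\right) \left(-14240 + 18518\right) = \left(\frac{2940017}{2118} - 6210\right) \left(-14240 + 18518\right) = \left(- \frac{10212763}{2118}\right) 4278 = - \frac{7281700019}{353}$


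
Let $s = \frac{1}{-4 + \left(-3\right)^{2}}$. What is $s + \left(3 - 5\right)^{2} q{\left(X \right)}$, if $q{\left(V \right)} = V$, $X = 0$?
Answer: $\frac{1}{5} \approx 0.2$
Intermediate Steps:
$s = \frac{1}{5}$ ($s = \frac{1}{-4 + 9} = \frac{1}{5} \approx 0.2$)
$s + \left(3 - 5\right)^{2} q{\left(X \right)} = \frac{1}{5} + \left(3 - 5\right)^{2} \cdot 0 = \frac{1}{5} + \left(-2\right)^{2} \cdot 0 = \frac{1}{5} + 4 \cdot 0 = \frac{1}{5} + 0 = \frac{1}{5}$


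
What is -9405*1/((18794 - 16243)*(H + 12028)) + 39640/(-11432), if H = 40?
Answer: -152555433685/43992433772 ≈ -3.4678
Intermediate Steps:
-9405*1/((18794 - 16243)*(H + 12028)) + 39640/(-11432) = -9405*1/((40 + 12028)*(18794 - 16243)) + 39640/(-11432) = -9405/(2551*12068) + 39640*(-1/11432) = -9405/30785468 - 4955/1429 = -152555433685/43992433772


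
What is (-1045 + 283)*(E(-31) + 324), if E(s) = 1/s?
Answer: -7652766/31 ≈ -2.4686e+5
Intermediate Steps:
(-1045 + 283)*(E(-31) + 324) = (-1045 + 283)*(1/(-31) + 324) = -762*(-1/31 + 324) = -762*10043/31 = -7652766/31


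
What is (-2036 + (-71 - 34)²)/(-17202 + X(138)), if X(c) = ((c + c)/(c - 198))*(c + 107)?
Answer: -8989/18329 ≈ -0.49043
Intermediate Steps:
X(c) = 2*c*(107 + c)/(-198 + c) (X(c) = ((2*c)/(-198 + c))*(107 + c) = (2*c/(-198 + c))*(107 + c) = 2*c*(107 + c)/(-198 + c))
(-2036 + (-71 - 34)²)/(-17202 + X(138)) = (-2036 + (-71 - 34)²)/(-17202 + 2*138*(107 + 138)/(-198 + 138)) = (-2036 + (-105)²)/(-17202 + 2*138*245/(-60)) = (-2036 + 11025)/(-17202 + 2*138*(-1/60)*245) = 8989/(-17202 - 1127) = 8989/(-18329) = 8989*(-1/18329) = -8989/18329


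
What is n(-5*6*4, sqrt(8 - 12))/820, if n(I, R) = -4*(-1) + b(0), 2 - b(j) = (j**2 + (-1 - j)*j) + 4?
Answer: 1/410 ≈ 0.0024390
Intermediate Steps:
b(j) = -2 - j**2 - j*(-1 - j) (b(j) = 2 - ((j**2 + (-1 - j)*j) + 4) = 2 - ((j**2 + j*(-1 - j)) + 4) = 2 - (4 + j**2 + j*(-1 - j)) = 2 + (-4 - j**2 - j*(-1 - j)) = -2 - j**2 - j*(-1 - j))
n(I, R) = 2 (n(I, R) = -4*(-1) + (-2 + 0) = 4 - 2 = 2)
n(-5*6*4, sqrt(8 - 12))/820 = 2/820 = 2*(1/820) = 1/410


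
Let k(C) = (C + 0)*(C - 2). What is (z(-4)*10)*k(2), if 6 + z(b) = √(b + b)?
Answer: 0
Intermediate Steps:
k(C) = C*(-2 + C)
z(b) = -6 + √2*√b (z(b) = -6 + √(b + b) = -6 + √(2*b) = -6 + √2*√b)
(z(-4)*10)*k(2) = ((-6 + √2*√(-4))*10)*(2*(-2 + 2)) = ((-6 + √2*(2*I))*10)*(2*0) = ((-6 + 2*I*√2)*10)*0 = (-60 + 20*I*√2)*0 = 0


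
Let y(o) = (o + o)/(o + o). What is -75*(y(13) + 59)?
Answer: -4500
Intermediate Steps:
y(o) = 1 (y(o) = (2*o)/((2*o)) = (2*o)*(1/(2*o)) = 1)
-75*(y(13) + 59) = -75*(1 + 59) = -75*60 = -4500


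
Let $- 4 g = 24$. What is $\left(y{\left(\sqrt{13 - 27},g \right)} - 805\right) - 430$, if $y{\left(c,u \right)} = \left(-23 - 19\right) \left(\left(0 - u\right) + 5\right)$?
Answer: $-1697$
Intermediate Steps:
$g = -6$ ($g = \left(- \frac{1}{4}\right) 24 = -6$)
$y{\left(c,u \right)} = -210 + 42 u$ ($y{\left(c,u \right)} = - 42 \left(- u + 5\right) = - 42 \left(5 - u\right) = -210 + 42 u$)
$\left(y{\left(\sqrt{13 - 27},g \right)} - 805\right) - 430 = \left(\left(-210 + 42 \left(-6\right)\right) - 805\right) - 430 = \left(\left(-210 - 252\right) - 805\right) - 430 = \left(-462 - 805\right) - 430 = -1267 - 430 = -1697$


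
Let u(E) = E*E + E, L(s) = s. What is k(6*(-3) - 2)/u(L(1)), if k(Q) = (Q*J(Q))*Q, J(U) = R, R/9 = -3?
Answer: -5400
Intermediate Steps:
R = -27 (R = 9*(-3) = -27)
J(U) = -27
u(E) = E + E**2 (u(E) = E**2 + E = E + E**2)
k(Q) = -27*Q**2 (k(Q) = (Q*(-27))*Q = (-27*Q)*Q = -27*Q**2)
k(6*(-3) - 2)/u(L(1)) = (-27*(6*(-3) - 2)**2)/((1*(1 + 1))) = (-27*(-18 - 2)**2)/((1*2)) = -27*(-20)**2/2 = -27*400*(1/2) = -10800*1/2 = -5400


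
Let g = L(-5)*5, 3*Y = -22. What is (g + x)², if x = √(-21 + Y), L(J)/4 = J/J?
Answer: (60 + I*√255)²/9 ≈ 371.67 + 212.92*I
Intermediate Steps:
Y = -22/3 (Y = (⅓)*(-22) = -22/3 ≈ -7.3333)
L(J) = 4 (L(J) = 4*(J/J) = 4*1 = 4)
g = 20 (g = 4*5 = 20)
x = I*√255/3 (x = √(-21 - 22/3) = √(-85/3) = I*√255/3 ≈ 5.3229*I)
(g + x)² = (20 + I*√255/3)²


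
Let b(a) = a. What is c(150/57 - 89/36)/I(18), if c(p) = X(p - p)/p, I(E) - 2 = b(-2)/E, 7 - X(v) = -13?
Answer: 123120/1853 ≈ 66.444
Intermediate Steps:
X(v) = 20 (X(v) = 7 - 1*(-13) = 7 + 13 = 20)
I(E) = 2 - 2/E
c(p) = 20/p
c(150/57 - 89/36)/I(18) = (20/(150/57 - 89/36))/(2 - 2/18) = (20/(150*(1/57) - 89*1/36))/(2 - 2*1/18) = (20/(50/19 - 89/36))/(2 - ⅑) = (20/(109/684))/(17/9) = (20*(684/109))*(9/17) = (13680/109)*(9/17) = 123120/1853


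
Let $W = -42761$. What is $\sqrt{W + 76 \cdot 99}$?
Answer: $i \sqrt{35237} \approx 187.72 i$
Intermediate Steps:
$\sqrt{W + 76 \cdot 99} = \sqrt{-42761 + 76 \cdot 99} = \sqrt{-42761 + 7524} = \sqrt{-35237} = i \sqrt{35237}$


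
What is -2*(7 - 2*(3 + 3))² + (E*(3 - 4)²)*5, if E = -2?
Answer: -60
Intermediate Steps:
-2*(7 - 2*(3 + 3))² + (E*(3 - 4)²)*5 = -2*(7 - 2*(3 + 3))² - 2*(3 - 4)²*5 = -2*(7 - 2*6)² - 2*(-1)²*5 = -2*(7 - 12)² - 2*1*5 = -2*(-5)² - 2*5 = -2*25 - 10 = -50 - 10 = -60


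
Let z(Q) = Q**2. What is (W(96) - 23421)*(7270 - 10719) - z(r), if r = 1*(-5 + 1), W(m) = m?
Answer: 80447909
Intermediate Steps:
r = -4 (r = 1*(-4) = -4)
(W(96) - 23421)*(7270 - 10719) - z(r) = (96 - 23421)*(7270 - 10719) - 1*(-4)**2 = -23325*(-3449) - 1*16 = 80447925 - 16 = 80447909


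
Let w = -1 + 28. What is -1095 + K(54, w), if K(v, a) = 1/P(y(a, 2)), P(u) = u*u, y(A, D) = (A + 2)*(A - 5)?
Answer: -445713179/407044 ≈ -1095.0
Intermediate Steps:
y(A, D) = (-5 + A)*(2 + A) (y(A, D) = (2 + A)*(-5 + A) = (-5 + A)*(2 + A))
P(u) = u²
w = 27
K(v, a) = (-10 + a² - 3*a)⁻² (K(v, a) = 1/((-10 + a² - 3*a)²) = (-10 + a² - 3*a)⁻²)
-1095 + K(54, w) = -1095 + (10 - 1*27² + 3*27)⁻² = -1095 + (10 - 1*729 + 81)⁻² = -1095 + (10 - 729 + 81)⁻² = -1095 + (-638)⁻² = -1095 + 1/407044 = -445713179/407044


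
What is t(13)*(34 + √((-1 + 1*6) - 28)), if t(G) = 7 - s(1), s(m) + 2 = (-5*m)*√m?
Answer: 476 + 14*I*√23 ≈ 476.0 + 67.142*I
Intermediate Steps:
s(m) = -2 - 5*m^(3/2) (s(m) = -2 + (-5*m)*√m = -2 - 5*m^(3/2))
t(G) = 14 (t(G) = 7 - (-2 - 5*1^(3/2)) = 7 - (-2 - 5*1) = 7 - (-2 - 5) = 7 - 1*(-7) = 7 + 7 = 14)
t(13)*(34 + √((-1 + 1*6) - 28)) = 14*(34 + √((-1 + 1*6) - 28)) = 14*(34 + √((-1 + 6) - 28)) = 14*(34 + √(5 - 28)) = 14*(34 + √(-23)) = 14*(34 + I*√23) = 476 + 14*I*√23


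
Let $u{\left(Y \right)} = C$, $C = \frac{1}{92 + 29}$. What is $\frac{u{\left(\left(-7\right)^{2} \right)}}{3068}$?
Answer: $\frac{1}{371228} \approx 2.6938 \cdot 10^{-6}$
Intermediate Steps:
$C = \frac{1}{121} \approx 0.0082645$
$u{\left(Y \right)} = \frac{1}{121}$
$\frac{u{\left(\left(-7\right)^{2} \right)}}{3068} = \frac{1}{121 \cdot 3068} = \frac{1}{121} \cdot \frac{1}{3068} = \frac{1}{371228}$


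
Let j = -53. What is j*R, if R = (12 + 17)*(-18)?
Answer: 27666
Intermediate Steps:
R = -522 (R = 29*(-18) = -522)
j*R = -53*(-522) = 27666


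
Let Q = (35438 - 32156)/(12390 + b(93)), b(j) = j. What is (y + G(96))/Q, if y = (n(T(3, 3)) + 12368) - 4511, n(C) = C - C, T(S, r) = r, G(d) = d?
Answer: 33092433/1094 ≈ 30249.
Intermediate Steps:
n(C) = 0
y = 7857 (y = (0 + 12368) - 4511 = 12368 - 4511 = 7857)
Q = 1094/4161 (Q = (35438 - 32156)/(12390 + 93) = 3282/12483 = 3282*(1/12483) = 1094/4161 ≈ 0.26292)
(y + G(96))/Q = (7857 + 96)/(1094/4161) = 7953*(4161/1094) = 33092433/1094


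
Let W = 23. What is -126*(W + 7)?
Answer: -3780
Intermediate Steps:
-126*(W + 7) = -126*(23 + 7) = -126*30 = -3780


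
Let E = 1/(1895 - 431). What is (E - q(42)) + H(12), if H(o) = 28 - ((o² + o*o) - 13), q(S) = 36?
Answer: -414311/1464 ≈ -283.00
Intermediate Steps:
H(o) = 41 - 2*o² (H(o) = 28 - ((o² + o²) - 13) = 28 - (2*o² - 13) = 28 - (-13 + 2*o²) = 28 + (13 - 2*o²) = 41 - 2*o²)
E = 1/1464 ≈ 0.00068306
(E - q(42)) + H(12) = (1/1464 - 1*36) + (41 - 2*12²) = (1/1464 - 36) + (41 - 2*144) = -52703/1464 + (41 - 288) = -52703/1464 - 247 = -414311/1464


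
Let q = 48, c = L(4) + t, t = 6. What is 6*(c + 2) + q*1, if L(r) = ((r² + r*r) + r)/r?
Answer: 150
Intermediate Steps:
L(r) = (r + 2*r²)/r (L(r) = ((r² + r²) + r)/r = (2*r² + r)/r = (r + 2*r²)/r)
c = 15 (c = (1 + 2*4) + 6 = (1 + 8) + 6 = 9 + 6 = 15)
6*(c + 2) + q*1 = 6*(15 + 2) + 48*1 = 6*17 + 48 = 102 + 48 = 150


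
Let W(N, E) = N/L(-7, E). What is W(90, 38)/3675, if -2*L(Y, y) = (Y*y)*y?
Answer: 3/619115 ≈ 4.8456e-6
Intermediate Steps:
L(Y, y) = -Y*y²/2 (L(Y, y) = -Y*y*y/2 = -Y*y²/2)
W(N, E) = 2*N/(7*E²) (W(N, E) = N/((-½*(-7)*E²)) = N/((7*E²/2)) = N*(2/(7*E²)) = 2*N/(7*E²))
W(90, 38)/3675 = ((2/7)*90/38²)/3675 = ((2/7)*90*(1/1444))*(1/3675) = (45/2527)*(1/3675) = 3/619115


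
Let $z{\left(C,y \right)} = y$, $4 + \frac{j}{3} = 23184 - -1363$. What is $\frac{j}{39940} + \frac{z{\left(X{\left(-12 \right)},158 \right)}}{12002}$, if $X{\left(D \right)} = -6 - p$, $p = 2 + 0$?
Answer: $\frac{445002889}{239679940} \approx 1.8567$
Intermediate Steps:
$p = 2$
$j = 73629$ ($j = -12 + 3 \left(23184 - -1363\right) = -12 + 3 \left(23184 + 1363\right) = -12 + 3 \cdot 24547 = -12 + 73641 = 73629$)
$X{\left(D \right)} = -8$ ($X{\left(D \right)} = -6 - 2 = -8$)
$\frac{j}{39940} + \frac{z{\left(X{\left(-12 \right)},158 \right)}}{12002} = \frac{73629}{39940} + \frac{158}{12002} = 73629 \cdot \frac{1}{39940} + 158 \cdot \frac{1}{12002} = \frac{73629}{39940} + \frac{79}{6001} = \frac{445002889}{239679940}$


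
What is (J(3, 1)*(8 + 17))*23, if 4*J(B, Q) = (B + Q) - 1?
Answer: 1725/4 ≈ 431.25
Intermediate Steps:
J(B, Q) = -¼ + B/4 + Q/4 (J(B, Q) = ((B + Q) - 1)/4 = (-1 + B + Q)/4 = -¼ + B/4 + Q/4)
(J(3, 1)*(8 + 17))*23 = ((-¼ + (¼)*3 + (¼)*1)*(8 + 17))*23 = ((-¼ + ¾ + ¼)*25)*23 = ((¾)*25)*23 = (75/4)*23 = 1725/4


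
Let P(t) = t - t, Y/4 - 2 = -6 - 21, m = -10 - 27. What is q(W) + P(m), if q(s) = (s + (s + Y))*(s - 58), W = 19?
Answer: 2418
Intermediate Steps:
m = -37
Y = -100 (Y = 8 + 4*(-6 - 21) = 8 + 4*(-27) = 8 - 108 = -100)
P(t) = 0
q(s) = (-100 + 2*s)*(-58 + s) (q(s) = (s + (s - 100))*(s - 58) = (s + (-100 + s))*(-58 + s) = (-100 + 2*s)*(-58 + s))
q(W) + P(m) = (5800 - 216*19 + 2*19²) + 0 = (5800 - 4104 + 2*361) + 0 = (5800 - 4104 + 722) + 0 = 2418 + 0 = 2418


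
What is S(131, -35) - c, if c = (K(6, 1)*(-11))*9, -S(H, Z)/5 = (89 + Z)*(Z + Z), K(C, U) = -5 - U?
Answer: 18306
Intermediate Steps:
S(H, Z) = -10*Z*(89 + Z) (S(H, Z) = -5*(89 + Z)*(Z + Z) = -5*(89 + Z)*2*Z = -10*Z*(89 + Z))
c = 594 (c = ((-5 - 1*1)*(-11))*9 = ((-5 - 1)*(-11))*9 = -6*(-11)*9 = 66*9 = 594)
S(131, -35) - c = -10*(-35)*(89 - 35) - 1*594 = -10*(-35)*54 - 594 = 18900 - 594 = 18306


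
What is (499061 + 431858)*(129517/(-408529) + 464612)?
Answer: 16063205904183299/37139 ≈ 4.3252e+11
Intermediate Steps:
(499061 + 431858)*(129517/(-408529) + 464612) = 930919*(129517*(-1/408529) + 464612) = 930919*(-129517/408529 + 464612) = 930919*(189807346231/408529) = 16063205904183299/37139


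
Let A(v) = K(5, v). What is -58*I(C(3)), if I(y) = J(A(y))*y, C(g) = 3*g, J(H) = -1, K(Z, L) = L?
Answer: 522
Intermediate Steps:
A(v) = v
I(y) = -y
-58*I(C(3)) = -(-58)*3*3 = -(-58)*9 = -58*(-9) = 522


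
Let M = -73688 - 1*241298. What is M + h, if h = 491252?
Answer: 176266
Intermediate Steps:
M = -314986 (M = -73688 - 241298 = -314986)
M + h = -314986 + 491252 = 176266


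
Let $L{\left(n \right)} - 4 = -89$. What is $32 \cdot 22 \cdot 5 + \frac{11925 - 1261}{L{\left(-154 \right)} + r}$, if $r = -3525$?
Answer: $\frac{6348268}{1805} \approx 3517.0$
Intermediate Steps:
$L{\left(n \right)} = -85$ ($L{\left(n \right)} = 4 - 89 = -85$)
$32 \cdot 22 \cdot 5 + \frac{11925 - 1261}{L{\left(-154 \right)} + r} = 32 \cdot 22 \cdot 5 + \frac{11925 - 1261}{-85 - 3525} = 704 \cdot 5 + \frac{10664}{-3610} = 3520 + 10664 \left(- \frac{1}{3610}\right) = 3520 - \frac{5332}{1805} = \frac{6348268}{1805}$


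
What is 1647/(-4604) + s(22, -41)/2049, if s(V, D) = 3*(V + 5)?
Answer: -1000593/3144532 ≈ -0.31820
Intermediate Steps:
s(V, D) = 15 + 3*V (s(V, D) = 3*(5 + V) = 15 + 3*V)
1647/(-4604) + s(22, -41)/2049 = 1647/(-4604) + (15 + 3*22)/2049 = 1647*(-1/4604) + (15 + 66)*(1/2049) = -1647/4604 + 81*(1/2049) = -1647/4604 + 27/683 = -1000593/3144532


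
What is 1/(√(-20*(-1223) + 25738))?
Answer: √50198/50198 ≈ 0.0044633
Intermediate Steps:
1/(√(-20*(-1223) + 25738)) = 1/(√(24460 + 25738)) = 1/(√50198) = √50198/50198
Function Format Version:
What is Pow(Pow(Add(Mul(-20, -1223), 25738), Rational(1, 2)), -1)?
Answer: Mul(Rational(1, 50198), Pow(50198, Rational(1, 2))) ≈ 0.0044633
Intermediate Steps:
Pow(Pow(Add(Mul(-20, -1223), 25738), Rational(1, 2)), -1) = Pow(Pow(Add(24460, 25738), Rational(1, 2)), -1) = Pow(Pow(50198, Rational(1, 2)), -1) = Mul(Rational(1, 50198), Pow(50198, Rational(1, 2)))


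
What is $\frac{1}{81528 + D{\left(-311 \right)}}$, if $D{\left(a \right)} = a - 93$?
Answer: $\frac{1}{81124} \approx 1.2327 \cdot 10^{-5}$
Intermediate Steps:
$D{\left(a \right)} = -93 + a$
$\frac{1}{81528 + D{\left(-311 \right)}} = \frac{1}{81528 - 404} = \frac{1}{81124}$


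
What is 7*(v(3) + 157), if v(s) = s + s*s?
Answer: 1183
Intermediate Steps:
v(s) = s + s**2
7*(v(3) + 157) = 7*(3*(1 + 3) + 157) = 7*(3*4 + 157) = 7*(12 + 157) = 7*169 = 1183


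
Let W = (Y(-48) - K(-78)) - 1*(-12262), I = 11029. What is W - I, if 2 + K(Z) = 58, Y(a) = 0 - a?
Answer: 1225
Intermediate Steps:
Y(a) = -a
K(Z) = 56 (K(Z) = -2 + 58 = 56)
W = 12254 (W = (-1*(-48) - 1*56) - 1*(-12262) = (48 - 56) + 12262 = -8 + 12262 = 12254)
W - I = 12254 - 1*11029 = 12254 - 11029 = 1225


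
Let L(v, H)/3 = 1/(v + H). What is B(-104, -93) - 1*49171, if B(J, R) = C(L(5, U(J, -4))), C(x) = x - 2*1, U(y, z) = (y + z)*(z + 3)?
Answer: -5556546/113 ≈ -49173.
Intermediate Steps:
U(y, z) = (3 + z)*(y + z) (U(y, z) = (y + z)*(3 + z) = (3 + z)*(y + z))
L(v, H) = 3/(H + v) (L(v, H) = 3/(v + H) = 3/(H + v))
C(x) = -2 + x (C(x) = x - 2 = -2 + x)
B(J, R) = -2 + 3/(9 - J) (B(J, R) = -2 + 3/(((-4)² + 3*J + 3*(-4) + J*(-4)) + 5) = -2 + 3/((16 + 3*J - 12 - 4*J) + 5) = -2 + 3/((4 - J) + 5) = -2 + 3/(9 - J))
B(-104, -93) - 1*49171 = (-15 + 2*(-104))/(9 - 1*(-104)) - 1*49171 = (-15 - 208)/(9 + 104) - 49171 = -223/113 - 49171 = -5556546/113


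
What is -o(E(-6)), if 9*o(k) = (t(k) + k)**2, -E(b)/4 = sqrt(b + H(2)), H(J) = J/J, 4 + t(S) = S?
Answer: 304/9 - 64*I*sqrt(5)/9 ≈ 33.778 - 15.901*I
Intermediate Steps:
t(S) = -4 + S
H(J) = 1
E(b) = -4*sqrt(1 + b) (E(b) = -4*sqrt(b + 1) = -4*sqrt(1 + b))
o(k) = (-4 + 2*k)**2/9 (o(k) = ((-4 + k) + k)**2/9 = (-4 + 2*k)**2/9)
-o(E(-6)) = -4*(-2 - 4*sqrt(1 - 6))**2/9 = -4*(-2 - 4*I*sqrt(5))**2/9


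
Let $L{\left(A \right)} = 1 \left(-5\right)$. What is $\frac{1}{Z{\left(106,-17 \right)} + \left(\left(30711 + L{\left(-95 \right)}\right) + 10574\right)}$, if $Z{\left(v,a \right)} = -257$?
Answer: $\frac{1}{41023} \approx 2.4377 \cdot 10^{-5}$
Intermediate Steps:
$L{\left(A \right)} = -5$
$\frac{1}{Z{\left(106,-17 \right)} + \left(\left(30711 + L{\left(-95 \right)}\right) + 10574\right)} = \frac{1}{-257 + \left(\left(30711 - 5\right) + 10574\right)} = \frac{1}{-257 + \left(30706 + 10574\right)} = \frac{1}{-257 + 41280} = \frac{1}{41023}$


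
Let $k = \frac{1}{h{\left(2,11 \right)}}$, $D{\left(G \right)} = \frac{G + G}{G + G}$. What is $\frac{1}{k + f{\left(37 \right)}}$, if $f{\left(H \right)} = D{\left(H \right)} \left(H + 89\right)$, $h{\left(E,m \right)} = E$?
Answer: $\frac{2}{253} \approx 0.0079051$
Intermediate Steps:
$D{\left(G \right)} = 1$ ($D{\left(G \right)} = \frac{2 G}{2 G} = 2 G \frac{1}{2 G} = 1$)
$f{\left(H \right)} = 89 + H$ ($f{\left(H \right)} = 1 \left(H + 89\right) = 1 \left(89 + H\right) = 89 + H$)
$k = \frac{1}{2} \approx 0.5$
$\frac{1}{k + f{\left(37 \right)}} = \frac{1}{\frac{1}{2} + \left(89 + 37\right)} = \frac{1}{\frac{1}{2} + 126} = \frac{1}{\frac{253}{2}} = \frac{2}{253}$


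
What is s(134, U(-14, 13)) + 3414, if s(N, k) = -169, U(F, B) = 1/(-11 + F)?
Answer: 3245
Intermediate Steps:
s(134, U(-14, 13)) + 3414 = -169 + 3414 = 3245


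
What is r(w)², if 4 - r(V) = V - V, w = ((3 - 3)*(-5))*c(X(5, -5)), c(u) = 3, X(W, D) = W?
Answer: 16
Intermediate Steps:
w = 0 (w = ((3 - 3)*(-5))*3 = (0*(-5))*3 = 0*3 = 0)
r(V) = 4 (r(V) = 4 - (V - V) = 4 - 1*0 = 4 + 0 = 4)
r(w)² = 4² = 16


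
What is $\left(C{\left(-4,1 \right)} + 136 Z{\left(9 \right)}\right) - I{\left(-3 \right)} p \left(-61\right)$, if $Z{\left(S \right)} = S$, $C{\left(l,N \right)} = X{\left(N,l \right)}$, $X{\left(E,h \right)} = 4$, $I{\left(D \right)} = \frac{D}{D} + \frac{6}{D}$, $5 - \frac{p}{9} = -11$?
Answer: $-7556$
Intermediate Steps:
$p = 144$ ($p = 45 - -99 = 45 + 99 = 144$)
$I{\left(D \right)} = 1 + \frac{6}{D}$
$C{\left(l,N \right)} = 4$
$\left(C{\left(-4,1 \right)} + 136 Z{\left(9 \right)}\right) - I{\left(-3 \right)} p \left(-61\right) = \left(4 + 136 \cdot 9\right) - \frac{6 - 3}{-3} \cdot 144 \left(-61\right) = \left(4 + 1224\right) - \left(- \frac{1}{3}\right) 3 \cdot 144 \left(-61\right) = 1228 - \left(-1\right) 144 \left(-61\right) = 1228 - \left(-144\right) \left(-61\right) = 1228 - 8784 = -7556$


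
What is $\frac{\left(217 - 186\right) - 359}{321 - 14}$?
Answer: $- \frac{328}{307} \approx -1.0684$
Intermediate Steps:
$\frac{\left(217 - 186\right) - 359}{321 - 14} = \frac{31 - 359}{307} = \left(-328\right) \frac{1}{307} = - \frac{328}{307}$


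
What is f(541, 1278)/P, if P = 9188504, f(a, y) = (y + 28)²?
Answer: 426409/2297126 ≈ 0.18563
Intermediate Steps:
f(a, y) = (28 + y)²
f(541, 1278)/P = (28 + 1278)²/9188504 = 1306²*(1/9188504) = 1705636*(1/9188504) = 426409/2297126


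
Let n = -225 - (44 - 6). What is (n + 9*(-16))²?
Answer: 165649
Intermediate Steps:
n = -263 (n = -225 - 1*38 = -225 - 38 = -263)
(n + 9*(-16))² = (-263 + 9*(-16))² = (-263 - 144)² = (-407)² = 165649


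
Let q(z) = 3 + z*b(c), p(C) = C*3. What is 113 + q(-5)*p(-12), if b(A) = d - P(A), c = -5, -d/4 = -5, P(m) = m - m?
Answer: 3605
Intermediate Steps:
P(m) = 0
d = 20 (d = -4*(-5) = 20)
p(C) = 3*C
b(A) = 20 (b(A) = 20 - 1*0 = 20 + 0 = 20)
q(z) = 3 + 20*z (q(z) = 3 + z*20 = 3 + 20*z)
113 + q(-5)*p(-12) = 113 + (3 + 20*(-5))*(3*(-12)) = 113 + (3 - 100)*(-36) = 113 - 97*(-36) = 113 + 3492 = 3605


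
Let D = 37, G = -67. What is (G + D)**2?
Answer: 900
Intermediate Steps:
(G + D)**2 = (-67 + 37)**2 = (-30)**2 = 900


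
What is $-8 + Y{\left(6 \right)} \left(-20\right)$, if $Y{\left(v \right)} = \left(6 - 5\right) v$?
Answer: $-128$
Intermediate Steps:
$Y{\left(v \right)} = v$ ($Y{\left(v \right)} = 1 v = v$)
$-8 + Y{\left(6 \right)} \left(-20\right) = -8 + 6 \left(-20\right) = -8 - 120 = -128$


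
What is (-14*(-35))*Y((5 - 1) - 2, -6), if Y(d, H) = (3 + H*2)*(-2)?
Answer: 8820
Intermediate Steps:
Y(d, H) = -6 - 4*H (Y(d, H) = (3 + 2*H)*(-2) = -6 - 4*H)
(-14*(-35))*Y((5 - 1) - 2, -6) = (-14*(-35))*(-6 - 4*(-6)) = 490*(-6 + 24) = 490*18 = 8820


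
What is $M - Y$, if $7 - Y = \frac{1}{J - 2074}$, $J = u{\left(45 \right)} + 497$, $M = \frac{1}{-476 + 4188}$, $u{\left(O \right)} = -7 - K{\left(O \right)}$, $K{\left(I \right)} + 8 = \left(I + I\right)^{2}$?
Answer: $- \frac{62853805}{8979328} \approx -6.9998$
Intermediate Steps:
$K{\left(I \right)} = -8 + 4 I^{2}$ ($K{\left(I \right)} = -8 + \left(I + I\right)^{2} = -8 + \left(2 I\right)^{2} = -8 + 4 I^{2}$)
$u{\left(O \right)} = 1 - 4 O^{2}$ ($u{\left(O \right)} = -7 - \left(-8 + 4 O^{2}\right) = 1 - 4 O^{2}$)
$M = \frac{1}{3712} \approx 0.0002694$
$J = -7602$ ($J = \left(1 - 4 \cdot 45^{2}\right) + 497 = \left(1 - 8100\right) + 497 = -8099 + 497 = -7602$)
$Y = \frac{67733}{9676}$ ($Y = 7 - \frac{1}{-7602 - 2074} = 7 - \frac{1}{-9676} = 7 - - \frac{1}{9676} = 7 + \frac{1}{9676} = \frac{67733}{9676} \approx 7.0001$)
$M - Y = \frac{1}{3712} - \frac{67733}{9676} = - \frac{62853805}{8979328}$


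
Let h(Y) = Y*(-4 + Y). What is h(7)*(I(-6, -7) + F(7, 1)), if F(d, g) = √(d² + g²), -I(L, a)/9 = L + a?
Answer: 2457 + 105*√2 ≈ 2605.5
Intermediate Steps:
I(L, a) = -9*L - 9*a (I(L, a) = -9*(L + a) = -9*L - 9*a)
h(7)*(I(-6, -7) + F(7, 1)) = (7*(-4 + 7))*((-9*(-6) - 9*(-7)) + √(7² + 1²)) = (7*3)*((54 + 63) + √(49 + 1)) = 21*(117 + √50) = 21*(117 + 5*√2) = 2457 + 105*√2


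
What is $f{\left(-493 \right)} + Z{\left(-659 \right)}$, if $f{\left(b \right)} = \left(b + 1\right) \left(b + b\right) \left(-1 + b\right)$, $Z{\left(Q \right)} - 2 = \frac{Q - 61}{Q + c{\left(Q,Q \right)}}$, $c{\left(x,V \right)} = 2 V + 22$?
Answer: $- \frac{93701322322}{391} \approx -2.3965 \cdot 10^{8}$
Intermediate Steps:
$c{\left(x,V \right)} = 22 + 2 V$
$Z{\left(Q \right)} = 2 + \frac{-61 + Q}{22 + 3 Q}$ ($Z{\left(Q \right)} = 2 + \frac{Q - 61}{Q + \left(22 + 2 Q\right)} = 2 + \frac{-61 + Q}{22 + 3 Q}$)
$f{\left(b \right)} = 2 b \left(1 + b\right) \left(-1 + b\right)$ ($f{\left(b \right)} = \left(1 + b\right) 2 b \left(-1 + b\right) = 2 b \left(1 + b\right) \left(-1 + b\right)$)
$f{\left(-493 \right)} + Z{\left(-659 \right)} = 2 \left(-493\right) \left(-1 + \left(-493\right)^{2}\right) + \frac{-17 + 7 \left(-659\right)}{22 + 3 \left(-659\right)} = 2 \left(-493\right) \left(-1 + 243049\right) + \frac{-17 - 4613}{22 - 1977} = 2 \left(-493\right) 243048 + \frac{1}{-1955} \left(-4630\right) = -239645328 - - \frac{926}{391} = -239645328 + \frac{926}{391} = - \frac{93701322322}{391}$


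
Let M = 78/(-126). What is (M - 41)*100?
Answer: -87400/21 ≈ -4161.9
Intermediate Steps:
M = -13/21 (M = 78*(-1/126) = -13/21 ≈ -0.61905)
(M - 41)*100 = (-13/21 - 41)*100 = -874/21*100 = -87400/21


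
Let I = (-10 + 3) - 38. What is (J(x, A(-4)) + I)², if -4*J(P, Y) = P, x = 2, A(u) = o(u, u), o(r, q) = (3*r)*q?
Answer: 8281/4 ≈ 2070.3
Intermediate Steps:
o(r, q) = 3*q*r
A(u) = 3*u² (A(u) = 3*u*u = 3*u²)
J(P, Y) = -P/4
I = -45 (I = -7 - 38 = -45)
(J(x, A(-4)) + I)² = (-¼*2 - 45)² = (-½ - 45)² = (-91/2)² = 8281/4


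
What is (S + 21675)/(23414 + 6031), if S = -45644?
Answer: -23969/29445 ≈ -0.81403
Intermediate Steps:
(S + 21675)/(23414 + 6031) = (-45644 + 21675)/(23414 + 6031) = -23969/29445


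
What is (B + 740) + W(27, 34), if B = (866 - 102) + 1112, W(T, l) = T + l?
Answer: 2677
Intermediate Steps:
B = 1876 (B = 764 + 1112 = 1876)
(B + 740) + W(27, 34) = (1876 + 740) + (27 + 34) = 2616 + 61 = 2677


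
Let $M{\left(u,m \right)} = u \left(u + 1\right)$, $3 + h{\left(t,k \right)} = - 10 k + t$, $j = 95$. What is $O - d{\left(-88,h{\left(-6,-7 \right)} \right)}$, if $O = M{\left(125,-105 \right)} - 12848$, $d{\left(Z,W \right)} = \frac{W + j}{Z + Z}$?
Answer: $\frac{127727}{44} \approx 2902.9$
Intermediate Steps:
$h{\left(t,k \right)} = -3 + t - 10 k$ ($h{\left(t,k \right)} = -3 - \left(- t + 10 k\right) = -3 + t - 10 k$)
$M{\left(u,m \right)} = u \left(1 + u\right)$
$d{\left(Z,W \right)} = \frac{95 + W}{2 Z}$ ($d{\left(Z,W \right)} = \frac{W + 95}{Z + Z} = \frac{95 + W}{2 Z}$)
$O = 2902$ ($O = 125 \left(1 + 125\right) - 12848 = 125 \cdot 126 - 12848 = 15750 - 12848 = 2902$)
$O - d{\left(-88,h{\left(-6,-7 \right)} \right)} = 2902 - \frac{95 - -61}{2 \left(-88\right)} = 2902 - \frac{1}{2} \left(- \frac{1}{88}\right) \left(95 - -61\right) = 2902 - \frac{1}{2} \left(- \frac{1}{88}\right) \left(95 + 61\right) = 2902 - \frac{1}{2} \left(- \frac{1}{88}\right) 156 = 2902 - - \frac{39}{44} = 2902 + \frac{39}{44} = \frac{127727}{44}$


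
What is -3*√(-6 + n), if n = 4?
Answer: -3*I*√2 ≈ -4.2426*I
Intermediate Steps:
-3*√(-6 + n) = -3*√(-6 + 4) = -3*I*√2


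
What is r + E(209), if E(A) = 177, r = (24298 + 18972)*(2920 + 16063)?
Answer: 821394587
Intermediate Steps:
r = 821394410 (r = 43270*18983 = 821394410)
r + E(209) = 821394410 + 177 = 821394587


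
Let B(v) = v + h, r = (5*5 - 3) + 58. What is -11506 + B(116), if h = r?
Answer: -11310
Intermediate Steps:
r = 80 (r = (25 - 3) + 58 = 22 + 58 = 80)
h = 80
B(v) = 80 + v (B(v) = v + 80 = 80 + v)
-11506 + B(116) = -11506 + (80 + 116) = -11506 + 196 = -11310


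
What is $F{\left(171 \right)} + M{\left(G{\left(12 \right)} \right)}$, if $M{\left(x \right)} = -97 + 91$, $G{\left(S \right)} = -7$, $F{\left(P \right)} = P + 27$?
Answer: $192$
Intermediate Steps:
$F{\left(P \right)} = 27 + P$
$M{\left(x \right)} = -6$
$F{\left(171 \right)} + M{\left(G{\left(12 \right)} \right)} = \left(27 + 171\right) - 6 = 198 - 6 = 192$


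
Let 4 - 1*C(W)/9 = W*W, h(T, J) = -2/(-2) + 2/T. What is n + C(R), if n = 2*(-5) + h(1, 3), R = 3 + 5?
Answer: -547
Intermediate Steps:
R = 8
h(T, J) = 1 + 2/T (h(T, J) = -2*(-1/2) + 2/T = 1 + 2/T)
n = -7 (n = 2*(-5) + (2 + 1)/1 = -10 + 1*3 = -10 + 3 = -7)
C(W) = 36 - 9*W**2 (C(W) = 36 - 9*W*W = 36 - 9*W**2)
n + C(R) = -7 + (36 - 9*8**2) = -7 + (36 - 9*64) = -7 + (36 - 576) = -7 - 540 = -547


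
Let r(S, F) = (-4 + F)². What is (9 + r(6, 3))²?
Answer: 100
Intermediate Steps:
(9 + r(6, 3))² = (9 + (-4 + 3)²)² = (9 + (-1)²)² = (9 + 1)² = 10² = 100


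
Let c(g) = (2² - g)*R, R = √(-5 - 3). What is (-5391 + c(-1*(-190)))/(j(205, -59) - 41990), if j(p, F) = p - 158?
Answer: 1797/13981 + 4*I*√2/451 ≈ 0.12853 + 0.012543*I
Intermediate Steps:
R = 2*I*√2 (R = √(-8) = 2*I*√2 ≈ 2.8284*I)
j(p, F) = -158 + p
c(g) = 2*I*√2*(4 - g) (c(g) = (2² - g)*(2*I*√2) = (4 - g)*(2*I*√2) = 2*I*√2*(4 - g))
(-5391 + c(-1*(-190)))/(j(205, -59) - 41990) = (-5391 + 2*I*√2*(4 - (-1)*(-190)))/((-158 + 205) - 41990) = (-5391 + 2*I*√2*(4 - 1*190))/(47 - 41990) = (-5391 + 2*I*√2*(4 - 190))/(-41943) = (-5391 + 2*I*√2*(-186))*(-1/41943) = (-5391 - 372*I*√2)*(-1/41943) = 1797/13981 + 4*I*√2/451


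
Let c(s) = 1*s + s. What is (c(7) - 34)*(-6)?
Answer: 120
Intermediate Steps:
c(s) = 2*s (c(s) = s + s = 2*s)
(c(7) - 34)*(-6) = (2*7 - 34)*(-6) = (14 - 34)*(-6) = -20*(-6) = 120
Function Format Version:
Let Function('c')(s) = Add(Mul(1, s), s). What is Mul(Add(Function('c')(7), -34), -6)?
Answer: 120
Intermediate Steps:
Function('c')(s) = Mul(2, s) (Function('c')(s) = Add(s, s) = Mul(2, s))
Mul(Add(Function('c')(7), -34), -6) = Mul(Add(Mul(2, 7), -34), -6) = Mul(Add(14, -34), -6) = Mul(-20, -6) = 120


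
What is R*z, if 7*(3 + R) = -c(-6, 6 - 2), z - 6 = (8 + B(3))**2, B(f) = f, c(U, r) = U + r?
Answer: -2413/7 ≈ -344.71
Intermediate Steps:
z = 127 (z = 6 + (8 + 3)**2 = 6 + 11**2 = 6 + 121 = 127)
R = -19/7 (R = -3 + (-(-6 + (6 - 2)))/7 = -3 + (-(-6 + 4))/7 = -3 + (-1*(-2))/7 = -3 + (1/7)*2 = -3 + 2/7 = -19/7 ≈ -2.7143)
R*z = -19/7*127 = -2413/7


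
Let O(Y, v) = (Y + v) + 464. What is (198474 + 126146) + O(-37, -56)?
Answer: 324991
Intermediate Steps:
O(Y, v) = 464 + Y + v
(198474 + 126146) + O(-37, -56) = (198474 + 126146) + (464 - 37 - 56) = 324620 + 371 = 324991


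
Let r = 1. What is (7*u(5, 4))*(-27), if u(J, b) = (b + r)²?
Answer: -4725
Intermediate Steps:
u(J, b) = (1 + b)² (u(J, b) = (b + 1)² = (1 + b)²)
(7*u(5, 4))*(-27) = (7*(1 + 4)²)*(-27) = (7*5²)*(-27) = (7*25)*(-27) = 175*(-27) = -4725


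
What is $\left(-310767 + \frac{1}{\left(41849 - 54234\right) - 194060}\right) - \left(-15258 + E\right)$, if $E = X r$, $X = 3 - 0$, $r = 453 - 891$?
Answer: $- \frac{60735086776}{206445} \approx -2.942 \cdot 10^{5}$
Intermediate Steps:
$r = -438$
$X = 3$ ($X = 3 + 0 = 3$)
$E = -1314$ ($E = 3 \left(-438\right) = -1314$)
$\left(-310767 + \frac{1}{\left(41849 - 54234\right) - 194060}\right) - \left(-15258 + E\right) = \left(-310767 + \frac{1}{\left(41849 - 54234\right) - 194060}\right) + \left(15258 - -1314\right) = \left(-310767 + \frac{1}{-12385 - 194060}\right) + \left(15258 + 1314\right) = \left(-310767 + \frac{1}{-206445}\right) + 16572 = \left(-310767 - \frac{1}{206445}\right) + 16572 = - \frac{64156293316}{206445} + 16572 = - \frac{60735086776}{206445}$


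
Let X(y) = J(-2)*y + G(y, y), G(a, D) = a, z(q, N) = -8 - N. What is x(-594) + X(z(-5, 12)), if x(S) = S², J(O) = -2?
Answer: 352856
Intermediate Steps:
X(y) = -y (X(y) = -2*y + y = -y)
x(-594) + X(z(-5, 12)) = (-594)² - (-8 - 1*12) = 352836 - (-8 - 12) = 352836 - 1*(-20) = 352836 + 20 = 352856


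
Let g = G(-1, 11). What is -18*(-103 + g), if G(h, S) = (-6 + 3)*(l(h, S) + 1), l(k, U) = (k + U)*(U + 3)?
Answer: 9468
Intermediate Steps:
l(k, U) = (3 + U)*(U + k) (l(k, U) = (U + k)*(3 + U) = (3 + U)*(U + k))
G(h, S) = -3 - 9*S - 9*h - 3*S² - 3*S*h (G(h, S) = (-6 + 3)*((S² + 3*S + 3*h + S*h) + 1) = -3*(1 + S² + 3*S + 3*h + S*h) = -3 - 9*S - 9*h - 3*S² - 3*S*h)
g = -423 (g = -3 - 9*11 - 9*(-1) - 3*11² - 3*11*(-1) = -3 - 99 + 9 - 3*121 + 33 = -3 - 99 + 9 - 363 + 33 = -423)
-18*(-103 + g) = -18*(-103 - 423) = -18*(-526) = 9468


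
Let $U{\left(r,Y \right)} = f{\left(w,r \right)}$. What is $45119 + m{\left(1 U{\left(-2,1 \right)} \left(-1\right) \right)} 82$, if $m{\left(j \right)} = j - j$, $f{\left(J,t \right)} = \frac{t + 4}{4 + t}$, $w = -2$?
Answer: $45119$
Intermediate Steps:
$f{\left(J,t \right)} = 1$ ($f{\left(J,t \right)} = \frac{4 + t}{4 + t} = 1$)
$U{\left(r,Y \right)} = 1$
$m{\left(j \right)} = 0$
$45119 + m{\left(1 U{\left(-2,1 \right)} \left(-1\right) \right)} 82 = 45119 + 0 \cdot 82 = 45119 + 0 = 45119$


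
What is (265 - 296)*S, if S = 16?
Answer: -496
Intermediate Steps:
(265 - 296)*S = (265 - 296)*16 = -31*16 = -496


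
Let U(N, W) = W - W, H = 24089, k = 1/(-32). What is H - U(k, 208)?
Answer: 24089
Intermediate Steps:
k = -1/32 ≈ -0.031250
U(N, W) = 0
H - U(k, 208) = 24089 - 1*0 = 24089 + 0 = 24089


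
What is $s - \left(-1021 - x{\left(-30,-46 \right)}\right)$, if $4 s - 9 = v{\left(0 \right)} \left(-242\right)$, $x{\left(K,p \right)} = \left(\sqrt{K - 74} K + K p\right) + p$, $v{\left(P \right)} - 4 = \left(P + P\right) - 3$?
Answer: $\frac{9187}{4} - 60 i \sqrt{26} \approx 2296.8 - 305.94 i$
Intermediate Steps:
$v{\left(P \right)} = 1 + 2 P$ ($v{\left(P \right)} = 4 + \left(\left(P + P\right) - 3\right) = 4 + \left(2 P - 3\right) = 4 + \left(-3 + 2 P\right) = 1 + 2 P$)
$x{\left(K,p \right)} = p + K p + K \sqrt{-74 + K}$ ($x{\left(K,p \right)} = \left(\sqrt{-74 + K} K + K p\right) + p = \left(K \sqrt{-74 + K} + K p\right) + p = \left(K p + K \sqrt{-74 + K}\right) + p = p + K p + K \sqrt{-74 + K}$)
$s = - \frac{233}{4}$ ($s = \frac{9}{4} + \frac{\left(1 + 2 \cdot 0\right) \left(-242\right)}{4} = \frac{9}{4} + \frac{\left(1 + 0\right) \left(-242\right)}{4} = \frac{9}{4} + \frac{1 \left(-242\right)}{4} = \frac{9}{4} + \frac{1}{4} \left(-242\right) = \frac{9}{4} - \frac{121}{2} = - \frac{233}{4} \approx -58.25$)
$s - \left(-1021 - x{\left(-30,-46 \right)}\right) = - \frac{233}{4} - \left(-1021 - \left(-46 - -1380 - 30 \sqrt{-74 - 30}\right)\right) = - \frac{233}{4} - \left(-1021 - \left(-46 + 1380 - 30 \sqrt{-104}\right)\right) = - \frac{233}{4} - \left(-1021 - \left(-46 + 1380 - 30 \cdot 2 i \sqrt{26}\right)\right) = - \frac{233}{4} - \left(-1021 - \left(-46 + 1380 - 60 i \sqrt{26}\right)\right) = - \frac{233}{4} - \left(-1021 - \left(1334 - 60 i \sqrt{26}\right)\right) = - \frac{233}{4} - \left(-2355 + 60 i \sqrt{26}\right) = - \frac{233}{4} + \left(2355 - 60 i \sqrt{26}\right) = \frac{9187}{4} - 60 i \sqrt{26}$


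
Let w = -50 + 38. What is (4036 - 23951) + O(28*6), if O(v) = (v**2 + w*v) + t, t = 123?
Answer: 6416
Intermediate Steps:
w = -12
O(v) = 123 + v**2 - 12*v (O(v) = (v**2 - 12*v) + 123 = 123 + v**2 - 12*v)
(4036 - 23951) + O(28*6) = (4036 - 23951) + (123 + (28*6)**2 - 336*6) = -19915 + (123 + 168**2 - 12*168) = -19915 + (123 + 28224 - 2016) = -19915 + 26331 = 6416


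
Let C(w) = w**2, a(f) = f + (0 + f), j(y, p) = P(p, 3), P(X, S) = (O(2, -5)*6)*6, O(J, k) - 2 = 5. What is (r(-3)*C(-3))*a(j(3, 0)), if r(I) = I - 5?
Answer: -36288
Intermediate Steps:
O(J, k) = 7 (O(J, k) = 2 + 5 = 7)
P(X, S) = 252 (P(X, S) = (7*6)*6 = 42*6 = 252)
j(y, p) = 252
a(f) = 2*f (a(f) = f + f = 2*f)
r(I) = -5 + I
(r(-3)*C(-3))*a(j(3, 0)) = ((-5 - 3)*(-3)**2)*(2*252) = -8*9*504 = -72*504 = -36288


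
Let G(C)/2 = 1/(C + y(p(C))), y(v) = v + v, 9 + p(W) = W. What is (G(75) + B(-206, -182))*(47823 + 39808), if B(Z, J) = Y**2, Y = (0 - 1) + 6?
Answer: 453665687/207 ≈ 2.1916e+6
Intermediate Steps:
p(W) = -9 + W
y(v) = 2*v
G(C) = 2/(-18 + 3*C) (G(C) = 2/(C + 2*(-9 + C)) = 2/(C + (-18 + 2*C)) = 2/(-18 + 3*C))
Y = 5 (Y = -1 + 6 = 5)
B(Z, J) = 25 (B(Z, J) = 5**2 = 25)
(G(75) + B(-206, -182))*(47823 + 39808) = (2/(3*(-6 + 75)) + 25)*(47823 + 39808) = ((2/3)/69 + 25)*87631 = ((2/3)*(1/69) + 25)*87631 = (2/207 + 25)*87631 = (5177/207)*87631 = 453665687/207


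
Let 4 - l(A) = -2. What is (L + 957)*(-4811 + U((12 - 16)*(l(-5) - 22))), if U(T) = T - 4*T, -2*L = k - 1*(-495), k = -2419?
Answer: -9600757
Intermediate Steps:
l(A) = 6 (l(A) = 4 - 1*(-2) = 4 + 2 = 6)
L = 962 (L = -(-2419 - 1*(-495))/2 = -(-2419 + 495)/2 = -1/2*(-1924) = 962)
U(T) = -3*T
(L + 957)*(-4811 + U((12 - 16)*(l(-5) - 22))) = (962 + 957)*(-4811 - 3*(12 - 16)*(6 - 22)) = 1919*(-4811 - (-12)*(-16)) = 1919*(-4811 - 3*64) = 1919*(-4811 - 192) = 1919*(-5003) = -9600757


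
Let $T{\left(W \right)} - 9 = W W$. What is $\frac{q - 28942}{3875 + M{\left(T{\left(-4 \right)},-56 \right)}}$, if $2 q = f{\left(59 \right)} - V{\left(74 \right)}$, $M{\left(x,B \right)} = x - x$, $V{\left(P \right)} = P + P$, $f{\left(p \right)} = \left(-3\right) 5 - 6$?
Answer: $- \frac{58053}{7750} \approx -7.4907$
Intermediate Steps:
$f{\left(p \right)} = -21$ ($f{\left(p \right)} = -15 - 6 = -21$)
$T{\left(W \right)} = 9 + W^{2}$ ($T{\left(W \right)} = 9 + W W = 9 + W^{2}$)
$V{\left(P \right)} = 2 P$
$M{\left(x,B \right)} = 0$
$q = - \frac{169}{2}$ ($q = \frac{-21 - 2 \cdot 74}{2} = \frac{-21 - 148}{2} = \frac{1}{2} \left(-169\right) = - \frac{169}{2} \approx -84.5$)
$\frac{q - 28942}{3875 + M{\left(T{\left(-4 \right)},-56 \right)}} = \frac{- \frac{169}{2} - 28942}{3875 + 0} = - \frac{58053}{2 \cdot 3875} = \left(- \frac{58053}{2}\right) \frac{1}{3875} = - \frac{58053}{7750}$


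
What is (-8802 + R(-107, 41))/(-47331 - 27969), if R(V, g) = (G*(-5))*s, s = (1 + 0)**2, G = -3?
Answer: 2929/25100 ≈ 0.11669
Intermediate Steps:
s = 1 (s = 1**2 = 1)
R(V, g) = 15 (R(V, g) = -3*(-5)*1 = 15*1 = 15)
(-8802 + R(-107, 41))/(-47331 - 27969) = (-8802 + 15)/(-47331 - 27969) = -8787/(-75300) = -8787*(-1/75300) = 2929/25100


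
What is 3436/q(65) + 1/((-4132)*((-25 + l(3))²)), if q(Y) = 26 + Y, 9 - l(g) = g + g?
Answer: 6871615077/181989808 ≈ 37.758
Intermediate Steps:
l(g) = 9 - 2*g (l(g) = 9 - (g + g) = 9 - 2*g)
3436/q(65) + 1/((-4132)*((-25 + l(3))²)) = 3436/(26 + 65) + 1/((-4132)*((-25 + (9 - 2*3))²)) = 3436/91 - 1/(4132*(-25 + (9 - 6))²) = 3436*(1/91) - 1/(4132*(-25 + 3)²) = 3436/91 - 1/(4132*((-22)²)) = 3436/91 - 1/4132/484 = 3436/91 - 1/4132*1/484 = 3436/91 - 1/1999888 = 6871615077/181989808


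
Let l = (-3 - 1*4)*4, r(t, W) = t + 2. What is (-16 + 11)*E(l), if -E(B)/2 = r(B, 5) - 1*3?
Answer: -290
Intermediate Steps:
r(t, W) = 2 + t
l = -28 (l = (-3 - 4)*4 = -7*4 = -28)
E(B) = 2 - 2*B (E(B) = -2*((2 + B) - 1*3) = -2*((2 + B) - 3) = -2*(-1 + B) = 2 - 2*B)
(-16 + 11)*E(l) = (-16 + 11)*(2 - 2*(-28)) = -5*(2 + 56) = -5*58 = -290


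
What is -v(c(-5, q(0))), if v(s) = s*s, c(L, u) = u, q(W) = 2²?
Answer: -16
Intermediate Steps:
q(W) = 4
v(s) = s²
-v(c(-5, q(0))) = -1*4² = -1*16 = -16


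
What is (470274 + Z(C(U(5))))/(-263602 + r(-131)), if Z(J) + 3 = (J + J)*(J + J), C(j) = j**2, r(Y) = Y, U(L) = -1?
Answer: -470275/263733 ≈ -1.7831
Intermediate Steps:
Z(J) = -3 + 4*J**2 (Z(J) = -3 + (J + J)*(J + J) = -3 + (2*J)*(2*J) = -3 + 4*J**2)
(470274 + Z(C(U(5))))/(-263602 + r(-131)) = (470274 + (-3 + 4*((-1)**2)**2))/(-263602 - 131) = (470274 + (-3 + 4*1**2))/(-263733) = (470274 + (-3 + 4*1))*(-1/263733) = (470274 + (-3 + 4))*(-1/263733) = (470274 + 1)*(-1/263733) = 470275*(-1/263733) = -470275/263733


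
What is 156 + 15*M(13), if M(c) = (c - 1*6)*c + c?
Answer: 1716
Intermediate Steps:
M(c) = c + c*(-6 + c) (M(c) = (c - 6)*c + c = (-6 + c)*c + c = c*(-6 + c) + c = c + c*(-6 + c))
156 + 15*M(13) = 156 + 15*(13*(-5 + 13)) = 156 + 15*(13*8) = 156 + 15*104 = 156 + 1560 = 1716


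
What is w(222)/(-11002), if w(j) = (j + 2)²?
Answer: -25088/5501 ≈ -4.5606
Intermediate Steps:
w(j) = (2 + j)²
w(222)/(-11002) = (2 + 222)²/(-11002) = 224²*(-1/11002) = 50176*(-1/11002) = -25088/5501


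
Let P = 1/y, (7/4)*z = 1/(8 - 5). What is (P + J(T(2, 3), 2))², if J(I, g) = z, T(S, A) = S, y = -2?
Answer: 169/1764 ≈ 0.095805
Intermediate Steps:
z = 4/21 (z = 4/(7*(8 - 5)) = (4/7)/3 = (4/7)*(⅓) = 4/21 ≈ 0.19048)
J(I, g) = 4/21
P = -½ (P = 1/(-2) = -½ ≈ -0.50000)
(P + J(T(2, 3), 2))² = (-½ + 4/21)² = (-13/42)² = 169/1764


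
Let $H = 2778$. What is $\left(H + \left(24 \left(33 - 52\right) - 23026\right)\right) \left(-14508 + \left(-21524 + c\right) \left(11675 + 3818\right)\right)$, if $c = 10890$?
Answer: $3411337417280$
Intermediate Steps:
$\left(H + \left(24 \left(33 - 52\right) - 23026\right)\right) \left(-14508 + \left(-21524 + c\right) \left(11675 + 3818\right)\right) = \left(2778 + \left(24 \left(33 - 52\right) - 23026\right)\right) \left(-14508 + \left(-21524 + 10890\right) \left(11675 + 3818\right)\right) = \left(2778 + \left(24 \left(-19\right) - 23026\right)\right) \left(-14508 - 164752562\right) = \left(2778 - 23482\right) \left(-14508 - 164752562\right) = \left(2778 - 23482\right) \left(-164767070\right) = \left(-20704\right) \left(-164767070\right) = 3411337417280$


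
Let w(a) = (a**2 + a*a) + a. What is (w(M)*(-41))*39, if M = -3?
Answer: -23985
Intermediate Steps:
w(a) = a + 2*a**2 (w(a) = (a**2 + a**2) + a = 2*a**2 + a = a + 2*a**2)
(w(M)*(-41))*39 = (-3*(1 + 2*(-3))*(-41))*39 = (-3*(1 - 6)*(-41))*39 = (-3*(-5)*(-41))*39 = (15*(-41))*39 = -615*39 = -23985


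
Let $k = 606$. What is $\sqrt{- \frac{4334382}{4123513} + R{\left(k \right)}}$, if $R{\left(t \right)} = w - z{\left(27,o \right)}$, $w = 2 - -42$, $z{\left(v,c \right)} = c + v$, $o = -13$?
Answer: $\frac{16 \sqrt{1922765247309}}{4123513} \approx 5.3804$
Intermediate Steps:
$w = 44$ ($w = 2 + 42 = 44$)
$R{\left(t \right)} = 30$ ($R{\left(t \right)} = 44 - \left(-13 + 27\right) = 44 - 14 = 30$)
$\sqrt{- \frac{4334382}{4123513} + R{\left(k \right)}} = \sqrt{- \frac{4334382}{4123513} + 30} = \sqrt{\frac{119371008}{4123513}} = \frac{16 \sqrt{1922765247309}}{4123513}$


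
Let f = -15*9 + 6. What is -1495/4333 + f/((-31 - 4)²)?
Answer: -341476/758275 ≈ -0.45033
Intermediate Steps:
f = -129 (f = -135 + 6 = -129)
-1495/4333 + f/((-31 - 4)²) = -1495/4333 - 129/(-31 - 4)² = -1495*1/4333 - 129/((-35)²) = -1495/4333 - 129/1225 = -341476/758275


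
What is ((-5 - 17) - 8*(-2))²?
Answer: 36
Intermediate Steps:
((-5 - 17) - 8*(-2))² = (-22 + 16)² = (-6)² = 36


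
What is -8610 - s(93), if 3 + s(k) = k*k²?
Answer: -812964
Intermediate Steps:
s(k) = -3 + k³ (s(k) = -3 + k*k² = -3 + k³)
-8610 - s(93) = -8610 - (-3 + 93³) = -8610 - (-3 + 804357) = -8610 - 1*804354 = -8610 - 804354 = -812964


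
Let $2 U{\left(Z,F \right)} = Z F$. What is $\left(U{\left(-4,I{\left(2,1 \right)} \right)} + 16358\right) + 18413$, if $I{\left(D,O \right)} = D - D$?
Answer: $34771$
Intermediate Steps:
$I{\left(D,O \right)} = 0$
$U{\left(Z,F \right)} = \frac{F Z}{2}$ ($U{\left(Z,F \right)} = \frac{Z F}{2} = \frac{F Z}{2}$)
$\left(U{\left(-4,I{\left(2,1 \right)} \right)} + 16358\right) + 18413 = \left(\frac{1}{2} \cdot 0 \left(-4\right) + 16358\right) + 18413 = \left(0 + 16358\right) + 18413 = 16358 + 18413 = 34771$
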